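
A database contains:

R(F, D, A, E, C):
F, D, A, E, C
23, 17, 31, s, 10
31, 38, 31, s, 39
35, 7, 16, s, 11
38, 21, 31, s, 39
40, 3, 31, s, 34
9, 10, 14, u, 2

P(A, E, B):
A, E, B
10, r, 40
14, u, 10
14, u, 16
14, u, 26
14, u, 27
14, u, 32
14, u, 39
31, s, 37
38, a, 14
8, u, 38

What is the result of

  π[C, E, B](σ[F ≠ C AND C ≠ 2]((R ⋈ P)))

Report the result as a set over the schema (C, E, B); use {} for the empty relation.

{(10, s, 37), (34, s, 37), (39, s, 37)}

Natural join on A, E: {(23, 17, 31, s, 10, 37), (31, 38, 31, s, 39, 37), (38, 21, 31, s, 39, 37), (40, 3, 31, s, 34, 37), (9, 10, 14, u, 2, 10), (9, 10, 14, u, 2, 16), (9, 10, 14, u, 2, 26), (9, 10, 14, u, 2, 27), (9, 10, 14, u, 2, 32), (9, 10, 14, u, 2, 39)}
Selection F ≠ C AND C ≠ 2: {(23, 17, 31, s, 10, 37), (31, 38, 31, s, 39, 37), (38, 21, 31, s, 39, 37), (40, 3, 31, s, 34, 37)}
π[C, E, B]: project onto (C, E, B) (1 duplicate(s) eliminated) → {(10, s, 37), (34, s, 37), (39, s, 37)}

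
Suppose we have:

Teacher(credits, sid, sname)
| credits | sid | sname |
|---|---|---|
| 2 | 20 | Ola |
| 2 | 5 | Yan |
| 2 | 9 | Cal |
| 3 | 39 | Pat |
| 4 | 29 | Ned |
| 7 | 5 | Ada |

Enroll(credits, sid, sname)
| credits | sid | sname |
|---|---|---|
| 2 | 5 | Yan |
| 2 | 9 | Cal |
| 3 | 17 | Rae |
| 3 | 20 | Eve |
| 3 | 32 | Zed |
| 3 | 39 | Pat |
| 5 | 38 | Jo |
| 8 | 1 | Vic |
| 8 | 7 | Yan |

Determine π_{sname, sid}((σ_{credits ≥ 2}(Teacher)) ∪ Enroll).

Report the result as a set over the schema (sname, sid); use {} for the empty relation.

{(Ada, 5), (Cal, 9), (Eve, 20), (Jo, 38), (Ned, 29), (Ola, 20), (Pat, 39), (Rae, 17), (Vic, 1), (Yan, 5), (Yan, 7), (Zed, 32)}

Filtering on credits ≥ 2 leaves {(2, 20, Ola), (2, 5, Yan), (2, 9, Cal), (3, 39, Pat), (4, 29, Ned), (7, 5, Ada)}.
Taking the union: {(2, 20, Ola), (2, 5, Yan), (2, 9, Cal), (3, 17, Rae), (3, 20, Eve), (3, 32, Zed), (3, 39, Pat), (4, 29, Ned), (5, 38, Jo), (7, 5, Ada), (8, 1, Vic), (8, 7, Yan)}
Projecting to sname, sid: {(Ada, 5), (Cal, 9), (Eve, 20), (Jo, 38), (Ned, 29), (Ola, 20), (Pat, 39), (Rae, 17), (Vic, 1), (Yan, 5), (Yan, 7), (Zed, 32)}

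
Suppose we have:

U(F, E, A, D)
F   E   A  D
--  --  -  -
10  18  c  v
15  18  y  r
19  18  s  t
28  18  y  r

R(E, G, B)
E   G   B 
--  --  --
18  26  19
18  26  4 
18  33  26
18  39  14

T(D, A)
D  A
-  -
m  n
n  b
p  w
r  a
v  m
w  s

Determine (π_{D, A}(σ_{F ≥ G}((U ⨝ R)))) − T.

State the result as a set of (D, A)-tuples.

Natural join on E: {(10, 18, c, v, 26, 19), (10, 18, c, v, 26, 4), (10, 18, c, v, 33, 26), (10, 18, c, v, 39, 14), (15, 18, y, r, 26, 19), (15, 18, y, r, 26, 4), (15, 18, y, r, 33, 26), (15, 18, y, r, 39, 14), (19, 18, s, t, 26, 19), (19, 18, s, t, 26, 4), (19, 18, s, t, 33, 26), (19, 18, s, t, 39, 14), (28, 18, y, r, 26, 19), (28, 18, y, r, 26, 4), (28, 18, y, r, 33, 26), (28, 18, y, r, 39, 14)}
σ[F ≥ G]: keep tuples satisfying F ≥ G → {(28, 18, y, r, 26, 19), (28, 18, y, r, 26, 4)}
π_{D, A} gives {(r, y)} (1 duplicate(s) eliminated).
Set difference of the two operands is {(r, y)}.

{(r, y)}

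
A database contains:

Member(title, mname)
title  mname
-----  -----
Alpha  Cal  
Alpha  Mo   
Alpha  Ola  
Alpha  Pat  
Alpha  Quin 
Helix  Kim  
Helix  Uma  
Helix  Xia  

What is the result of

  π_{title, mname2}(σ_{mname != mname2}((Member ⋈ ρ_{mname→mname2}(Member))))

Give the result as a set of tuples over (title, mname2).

{(Alpha, Cal), (Alpha, Mo), (Alpha, Ola), (Alpha, Pat), (Alpha, Quin), (Helix, Kim), (Helix, Uma), (Helix, Xia)}

ρ[mname→mname2]: schema becomes (title, mname2); tuples unchanged.
Natural join on title: {(Alpha, Cal, Cal), (Alpha, Cal, Mo), (Alpha, Cal, Ola), (Alpha, Cal, Pat), (Alpha, Cal, Quin), (Alpha, Mo, Cal), (Alpha, Mo, Mo), (Alpha, Mo, Ola), (Alpha, Mo, Pat), (Alpha, Mo, Quin), (Alpha, Ola, Cal), (Alpha, Ola, Mo), (Alpha, Ola, Ola), (Alpha, Ola, Pat), (Alpha, Ola, Quin), (Alpha, Pat, Cal), (Alpha, Pat, Mo), (Alpha, Pat, Ola), (Alpha, Pat, Pat), (Alpha, Pat, Quin), (Alpha, Quin, Cal), (Alpha, Quin, Mo), (Alpha, Quin, Ola), (Alpha, Quin, Pat), (Alpha, Quin, Quin), (Helix, Kim, Kim), (Helix, Kim, Uma), (Helix, Kim, Xia), (Helix, Uma, Kim), (Helix, Uma, Uma), (Helix, Uma, Xia), (Helix, Xia, Kim), (Helix, Xia, Uma), (Helix, Xia, Xia)}
Filtering on mname != mname2 leaves {(Alpha, Cal, Mo), (Alpha, Cal, Ola), (Alpha, Cal, Pat), (Alpha, Cal, Quin), (Alpha, Mo, Cal), (Alpha, Mo, Ola), (Alpha, Mo, Pat), (Alpha, Mo, Quin), (Alpha, Ola, Cal), (Alpha, Ola, Mo), (Alpha, Ola, Pat), (Alpha, Ola, Quin), (Alpha, Pat, Cal), (Alpha, Pat, Mo), (Alpha, Pat, Ola), (Alpha, Pat, Quin), (Alpha, Quin, Cal), (Alpha, Quin, Mo), (Alpha, Quin, Ola), (Alpha, Quin, Pat), (Helix, Kim, Uma), (Helix, Kim, Xia), (Helix, Uma, Kim), (Helix, Uma, Xia), (Helix, Xia, Kim), (Helix, Xia, Uma)}.
Projecting to title, mname2 (18 duplicate(s) eliminated): {(Alpha, Cal), (Alpha, Mo), (Alpha, Ola), (Alpha, Pat), (Alpha, Quin), (Helix, Kim), (Helix, Uma), (Helix, Xia)}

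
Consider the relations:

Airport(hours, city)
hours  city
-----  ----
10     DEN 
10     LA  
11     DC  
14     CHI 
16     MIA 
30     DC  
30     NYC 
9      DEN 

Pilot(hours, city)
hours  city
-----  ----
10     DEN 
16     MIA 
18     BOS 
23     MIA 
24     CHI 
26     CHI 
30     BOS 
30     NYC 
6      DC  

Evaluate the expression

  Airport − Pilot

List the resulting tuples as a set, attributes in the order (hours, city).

{(10, LA), (11, DC), (14, CHI), (30, DC), (9, DEN)}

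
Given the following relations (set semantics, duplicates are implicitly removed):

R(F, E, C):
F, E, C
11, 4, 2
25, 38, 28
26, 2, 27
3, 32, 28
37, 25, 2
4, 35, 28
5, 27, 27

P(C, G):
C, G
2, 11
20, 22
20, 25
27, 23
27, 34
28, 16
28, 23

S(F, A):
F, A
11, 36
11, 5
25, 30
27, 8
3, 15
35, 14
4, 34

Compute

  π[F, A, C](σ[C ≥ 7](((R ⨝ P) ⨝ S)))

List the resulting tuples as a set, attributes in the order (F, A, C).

{(25, 30, 28), (3, 15, 28), (4, 34, 28)}

R ⋈ P (natural join on C): {(11, 4, 2, 11), (25, 38, 28, 16), (25, 38, 28, 23), (26, 2, 27, 23), (26, 2, 27, 34), (3, 32, 28, 16), (3, 32, 28, 23), (37, 25, 2, 11), (4, 35, 28, 16), (4, 35, 28, 23), (5, 27, 27, 23), (5, 27, 27, 34)}
(R ⨝ P) ⋈ S (natural join on F): {(11, 4, 2, 11, 36), (11, 4, 2, 11, 5), (25, 38, 28, 16, 30), (25, 38, 28, 23, 30), (3, 32, 28, 16, 15), (3, 32, 28, 23, 15), (4, 35, 28, 16, 34), (4, 35, 28, 23, 34)}
Selection C ≥ 7: {(25, 38, 28, 16, 30), (25, 38, 28, 23, 30), (3, 32, 28, 16, 15), (3, 32, 28, 23, 15), (4, 35, 28, 16, 34), (4, 35, 28, 23, 34)}
Projecting to F, A, C (3 duplicate(s) eliminated): {(25, 30, 28), (3, 15, 28), (4, 34, 28)}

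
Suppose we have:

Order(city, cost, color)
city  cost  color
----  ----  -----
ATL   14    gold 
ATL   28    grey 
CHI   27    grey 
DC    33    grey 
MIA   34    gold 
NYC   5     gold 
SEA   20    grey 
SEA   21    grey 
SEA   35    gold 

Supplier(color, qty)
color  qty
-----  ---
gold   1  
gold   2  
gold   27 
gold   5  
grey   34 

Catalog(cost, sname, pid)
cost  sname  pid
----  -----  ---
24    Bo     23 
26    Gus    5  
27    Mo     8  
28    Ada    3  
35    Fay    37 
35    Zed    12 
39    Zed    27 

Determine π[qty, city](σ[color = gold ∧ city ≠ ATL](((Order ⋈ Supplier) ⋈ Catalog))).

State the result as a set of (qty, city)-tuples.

{(1, SEA), (2, SEA), (27, SEA), (5, SEA)}

Joining Order and Supplier on color yields {(ATL, 14, gold, 1), (ATL, 14, gold, 2), (ATL, 14, gold, 27), (ATL, 14, gold, 5), (ATL, 28, grey, 34), (CHI, 27, grey, 34), (DC, 33, grey, 34), (MIA, 34, gold, 1), (MIA, 34, gold, 2), (MIA, 34, gold, 27), (MIA, 34, gold, 5), (NYC, 5, gold, 1), (NYC, 5, gold, 2), (NYC, 5, gold, 27), (NYC, 5, gold, 5), (SEA, 20, grey, 34), (SEA, 21, grey, 34), (SEA, 35, gold, 1), (SEA, 35, gold, 2), (SEA, 35, gold, 27), (SEA, 35, gold, 5)}.
Joining (Order ⋈ Supplier) and Catalog on cost yields {(ATL, 28, grey, 34, Ada, 3), (CHI, 27, grey, 34, Mo, 8), (SEA, 35, gold, 1, Fay, 37), (SEA, 35, gold, 1, Zed, 12), (SEA, 35, gold, 2, Fay, 37), (SEA, 35, gold, 2, Zed, 12), (SEA, 35, gold, 27, Fay, 37), (SEA, 35, gold, 27, Zed, 12), (SEA, 35, gold, 5, Fay, 37), (SEA, 35, gold, 5, Zed, 12)}.
Filtering on color = gold ∧ city ≠ ATL leaves {(SEA, 35, gold, 1, Fay, 37), (SEA, 35, gold, 1, Zed, 12), (SEA, 35, gold, 2, Fay, 37), (SEA, 35, gold, 2, Zed, 12), (SEA, 35, gold, 27, Fay, 37), (SEA, 35, gold, 27, Zed, 12), (SEA, 35, gold, 5, Fay, 37), (SEA, 35, gold, 5, Zed, 12)}.
Projecting to qty, city (4 duplicate(s) eliminated): {(1, SEA), (2, SEA), (27, SEA), (5, SEA)}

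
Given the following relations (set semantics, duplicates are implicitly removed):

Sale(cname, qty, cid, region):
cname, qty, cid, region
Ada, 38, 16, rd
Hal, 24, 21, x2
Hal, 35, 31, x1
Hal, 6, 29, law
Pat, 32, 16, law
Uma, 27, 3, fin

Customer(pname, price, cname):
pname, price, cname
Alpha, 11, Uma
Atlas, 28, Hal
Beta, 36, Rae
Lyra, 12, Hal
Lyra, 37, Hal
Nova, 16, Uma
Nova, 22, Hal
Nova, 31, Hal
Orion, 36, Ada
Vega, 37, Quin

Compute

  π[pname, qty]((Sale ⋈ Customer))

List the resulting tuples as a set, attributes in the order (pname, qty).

Natural join on cname: {(Ada, 38, 16, rd, Orion, 36), (Hal, 24, 21, x2, Atlas, 28), (Hal, 24, 21, x2, Lyra, 12), (Hal, 24, 21, x2, Lyra, 37), (Hal, 24, 21, x2, Nova, 22), (Hal, 24, 21, x2, Nova, 31), (Hal, 35, 31, x1, Atlas, 28), (Hal, 35, 31, x1, Lyra, 12), (Hal, 35, 31, x1, Lyra, 37), (Hal, 35, 31, x1, Nova, 22), (Hal, 35, 31, x1, Nova, 31), (Hal, 6, 29, law, Atlas, 28), (Hal, 6, 29, law, Lyra, 12), (Hal, 6, 29, law, Lyra, 37), (Hal, 6, 29, law, Nova, 22), (Hal, 6, 29, law, Nova, 31), (Uma, 27, 3, fin, Alpha, 11), (Uma, 27, 3, fin, Nova, 16)}
π[pname, qty]: project onto (pname, qty) (6 duplicate(s) eliminated) → {(Alpha, 27), (Atlas, 24), (Atlas, 35), (Atlas, 6), (Lyra, 24), (Lyra, 35), (Lyra, 6), (Nova, 24), (Nova, 27), (Nova, 35), (Nova, 6), (Orion, 38)}

{(Alpha, 27), (Atlas, 24), (Atlas, 35), (Atlas, 6), (Lyra, 24), (Lyra, 35), (Lyra, 6), (Nova, 24), (Nova, 27), (Nova, 35), (Nova, 6), (Orion, 38)}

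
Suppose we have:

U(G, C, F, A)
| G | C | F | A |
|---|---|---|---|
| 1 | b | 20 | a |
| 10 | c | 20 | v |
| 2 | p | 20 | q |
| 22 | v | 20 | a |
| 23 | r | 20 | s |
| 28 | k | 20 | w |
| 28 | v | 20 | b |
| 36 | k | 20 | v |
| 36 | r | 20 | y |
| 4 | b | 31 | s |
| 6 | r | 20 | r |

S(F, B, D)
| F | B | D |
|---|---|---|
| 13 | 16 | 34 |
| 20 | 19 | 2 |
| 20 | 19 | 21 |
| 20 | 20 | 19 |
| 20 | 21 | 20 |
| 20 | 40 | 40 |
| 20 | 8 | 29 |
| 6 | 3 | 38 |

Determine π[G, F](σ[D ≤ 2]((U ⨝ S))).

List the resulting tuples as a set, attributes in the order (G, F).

{(1, 20), (10, 20), (2, 20), (22, 20), (23, 20), (28, 20), (36, 20), (6, 20)}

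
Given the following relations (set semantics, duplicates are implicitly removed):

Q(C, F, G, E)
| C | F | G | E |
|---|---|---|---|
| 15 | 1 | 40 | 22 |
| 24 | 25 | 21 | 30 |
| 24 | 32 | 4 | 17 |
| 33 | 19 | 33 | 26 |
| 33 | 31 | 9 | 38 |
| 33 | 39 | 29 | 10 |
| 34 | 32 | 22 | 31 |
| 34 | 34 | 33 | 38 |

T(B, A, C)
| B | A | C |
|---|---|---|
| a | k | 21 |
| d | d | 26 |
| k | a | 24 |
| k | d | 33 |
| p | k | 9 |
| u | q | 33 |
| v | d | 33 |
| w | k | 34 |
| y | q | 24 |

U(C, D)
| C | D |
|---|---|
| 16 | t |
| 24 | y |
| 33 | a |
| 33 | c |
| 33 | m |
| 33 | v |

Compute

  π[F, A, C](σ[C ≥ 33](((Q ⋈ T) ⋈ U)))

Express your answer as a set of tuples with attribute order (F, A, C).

{(19, d, 33), (19, q, 33), (31, d, 33), (31, q, 33), (39, d, 33), (39, q, 33)}

Natural join on C: {(24, 25, 21, 30, k, a), (24, 25, 21, 30, y, q), (24, 32, 4, 17, k, a), (24, 32, 4, 17, y, q), (33, 19, 33, 26, k, d), (33, 19, 33, 26, u, q), (33, 19, 33, 26, v, d), (33, 31, 9, 38, k, d), (33, 31, 9, 38, u, q), (33, 31, 9, 38, v, d), (33, 39, 29, 10, k, d), (33, 39, 29, 10, u, q), (33, 39, 29, 10, v, d), (34, 32, 22, 31, w, k), (34, 34, 33, 38, w, k)}
Natural join on C: {(24, 25, 21, 30, k, a, y), (24, 25, 21, 30, y, q, y), (24, 32, 4, 17, k, a, y), (24, 32, 4, 17, y, q, y), (33, 19, 33, 26, k, d, a), (33, 19, 33, 26, k, d, c), (33, 19, 33, 26, k, d, m), (33, 19, 33, 26, k, d, v), (33, 19, 33, 26, u, q, a), (33, 19, 33, 26, u, q, c), (33, 19, 33, 26, u, q, m), (33, 19, 33, 26, u, q, v), (33, 19, 33, 26, v, d, a), (33, 19, 33, 26, v, d, c), (33, 19, 33, 26, v, d, m), (33, 19, 33, 26, v, d, v), (33, 31, 9, 38, k, d, a), (33, 31, 9, 38, k, d, c), (33, 31, 9, 38, k, d, m), (33, 31, 9, 38, k, d, v), (33, 31, 9, 38, u, q, a), (33, 31, 9, 38, u, q, c), (33, 31, 9, 38, u, q, m), (33, 31, 9, 38, u, q, v), (33, 31, 9, 38, v, d, a), (33, 31, 9, 38, v, d, c), (33, 31, 9, 38, v, d, m), (33, 31, 9, 38, v, d, v), (33, 39, 29, 10, k, d, a), (33, 39, 29, 10, k, d, c), (33, 39, 29, 10, k, d, m), (33, 39, 29, 10, k, d, v), (33, 39, 29, 10, u, q, a), (33, 39, 29, 10, u, q, c), (33, 39, 29, 10, u, q, m), (33, 39, 29, 10, u, q, v), (33, 39, 29, 10, v, d, a), (33, 39, 29, 10, v, d, c), (33, 39, 29, 10, v, d, m), (33, 39, 29, 10, v, d, v)}
Filtering on C ≥ 33 leaves {(33, 19, 33, 26, k, d, a), (33, 19, 33, 26, k, d, c), (33, 19, 33, 26, k, d, m), (33, 19, 33, 26, k, d, v), (33, 19, 33, 26, u, q, a), (33, 19, 33, 26, u, q, c), (33, 19, 33, 26, u, q, m), (33, 19, 33, 26, u, q, v), (33, 19, 33, 26, v, d, a), (33, 19, 33, 26, v, d, c), (33, 19, 33, 26, v, d, m), (33, 19, 33, 26, v, d, v), (33, 31, 9, 38, k, d, a), (33, 31, 9, 38, k, d, c), (33, 31, 9, 38, k, d, m), (33, 31, 9, 38, k, d, v), (33, 31, 9, 38, u, q, a), (33, 31, 9, 38, u, q, c), (33, 31, 9, 38, u, q, m), (33, 31, 9, 38, u, q, v), (33, 31, 9, 38, v, d, a), (33, 31, 9, 38, v, d, c), (33, 31, 9, 38, v, d, m), (33, 31, 9, 38, v, d, v), (33, 39, 29, 10, k, d, a), (33, 39, 29, 10, k, d, c), (33, 39, 29, 10, k, d, m), (33, 39, 29, 10, k, d, v), (33, 39, 29, 10, u, q, a), (33, 39, 29, 10, u, q, c), (33, 39, 29, 10, u, q, m), (33, 39, 29, 10, u, q, v), (33, 39, 29, 10, v, d, a), (33, 39, 29, 10, v, d, c), (33, 39, 29, 10, v, d, m), (33, 39, 29, 10, v, d, v)}.
Keep only column(s) F, A, C (30 duplicate(s) eliminated): {(19, d, 33), (19, q, 33), (31, d, 33), (31, q, 33), (39, d, 33), (39, q, 33)}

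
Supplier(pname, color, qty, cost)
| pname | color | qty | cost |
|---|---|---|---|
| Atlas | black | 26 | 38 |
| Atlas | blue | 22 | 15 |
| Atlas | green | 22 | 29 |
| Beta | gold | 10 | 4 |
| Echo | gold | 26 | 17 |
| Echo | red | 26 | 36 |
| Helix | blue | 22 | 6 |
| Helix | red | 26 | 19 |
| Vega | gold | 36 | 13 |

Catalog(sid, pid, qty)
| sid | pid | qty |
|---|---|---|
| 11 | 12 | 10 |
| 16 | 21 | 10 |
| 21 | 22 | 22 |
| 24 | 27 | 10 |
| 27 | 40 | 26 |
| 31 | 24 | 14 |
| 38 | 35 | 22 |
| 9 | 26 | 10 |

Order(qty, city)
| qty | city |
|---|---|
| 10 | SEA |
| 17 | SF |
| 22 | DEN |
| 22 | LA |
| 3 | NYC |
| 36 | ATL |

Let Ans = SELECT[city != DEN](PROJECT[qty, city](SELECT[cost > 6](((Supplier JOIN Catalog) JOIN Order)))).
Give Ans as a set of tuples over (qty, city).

Natural join on qty: {(Atlas, black, 26, 38, 27, 40), (Atlas, blue, 22, 15, 21, 22), (Atlas, blue, 22, 15, 38, 35), (Atlas, green, 22, 29, 21, 22), (Atlas, green, 22, 29, 38, 35), (Beta, gold, 10, 4, 11, 12), (Beta, gold, 10, 4, 16, 21), (Beta, gold, 10, 4, 24, 27), (Beta, gold, 10, 4, 9, 26), (Echo, gold, 26, 17, 27, 40), (Echo, red, 26, 36, 27, 40), (Helix, blue, 22, 6, 21, 22), (Helix, blue, 22, 6, 38, 35), (Helix, red, 26, 19, 27, 40)}
Natural join on qty: {(Atlas, blue, 22, 15, 21, 22, DEN), (Atlas, blue, 22, 15, 21, 22, LA), (Atlas, blue, 22, 15, 38, 35, DEN), (Atlas, blue, 22, 15, 38, 35, LA), (Atlas, green, 22, 29, 21, 22, DEN), (Atlas, green, 22, 29, 21, 22, LA), (Atlas, green, 22, 29, 38, 35, DEN), (Atlas, green, 22, 29, 38, 35, LA), (Beta, gold, 10, 4, 11, 12, SEA), (Beta, gold, 10, 4, 16, 21, SEA), (Beta, gold, 10, 4, 24, 27, SEA), (Beta, gold, 10, 4, 9, 26, SEA), (Helix, blue, 22, 6, 21, 22, DEN), (Helix, blue, 22, 6, 21, 22, LA), (Helix, blue, 22, 6, 38, 35, DEN), (Helix, blue, 22, 6, 38, 35, LA)}
Apply σ_{cost > 6}; surviving tuples: {(Atlas, blue, 22, 15, 21, 22, DEN), (Atlas, blue, 22, 15, 21, 22, LA), (Atlas, blue, 22, 15, 38, 35, DEN), (Atlas, blue, 22, 15, 38, 35, LA), (Atlas, green, 22, 29, 21, 22, DEN), (Atlas, green, 22, 29, 21, 22, LA), (Atlas, green, 22, 29, 38, 35, DEN), (Atlas, green, 22, 29, 38, 35, LA)}
π[qty, city]: project onto (qty, city) (6 duplicate(s) eliminated) → {(22, DEN), (22, LA)}
Apply σ_{city != DEN}; surviving tuples: {(22, LA)}

{(22, LA)}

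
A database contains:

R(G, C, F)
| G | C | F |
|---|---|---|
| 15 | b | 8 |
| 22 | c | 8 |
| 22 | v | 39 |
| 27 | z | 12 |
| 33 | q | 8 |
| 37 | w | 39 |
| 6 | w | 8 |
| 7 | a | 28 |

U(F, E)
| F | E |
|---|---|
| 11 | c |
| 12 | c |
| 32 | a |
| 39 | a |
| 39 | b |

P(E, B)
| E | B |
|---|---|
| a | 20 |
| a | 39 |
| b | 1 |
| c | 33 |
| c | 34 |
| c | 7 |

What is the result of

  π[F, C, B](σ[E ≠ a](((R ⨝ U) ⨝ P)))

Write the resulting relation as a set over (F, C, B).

{(12, z, 33), (12, z, 34), (12, z, 7), (39, v, 1), (39, w, 1)}

R ⋈ U (natural join on F): {(22, v, 39, a), (22, v, 39, b), (27, z, 12, c), (37, w, 39, a), (37, w, 39, b)}
(R ⨝ U) ⋈ P (natural join on E): {(22, v, 39, a, 20), (22, v, 39, a, 39), (22, v, 39, b, 1), (27, z, 12, c, 33), (27, z, 12, c, 34), (27, z, 12, c, 7), (37, w, 39, a, 20), (37, w, 39, a, 39), (37, w, 39, b, 1)}
Apply σ_{E ≠ a}; surviving tuples: {(22, v, 39, b, 1), (27, z, 12, c, 33), (27, z, 12, c, 34), (27, z, 12, c, 7), (37, w, 39, b, 1)}
π_{F, C, B} gives {(12, z, 33), (12, z, 34), (12, z, 7), (39, v, 1), (39, w, 1)}.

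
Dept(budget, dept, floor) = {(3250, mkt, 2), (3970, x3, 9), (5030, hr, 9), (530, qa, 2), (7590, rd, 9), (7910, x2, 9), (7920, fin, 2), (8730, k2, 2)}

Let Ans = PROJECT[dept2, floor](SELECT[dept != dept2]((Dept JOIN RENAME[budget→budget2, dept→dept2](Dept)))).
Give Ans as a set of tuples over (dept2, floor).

{(fin, 2), (hr, 9), (k2, 2), (mkt, 2), (qa, 2), (rd, 9), (x2, 9), (x3, 9)}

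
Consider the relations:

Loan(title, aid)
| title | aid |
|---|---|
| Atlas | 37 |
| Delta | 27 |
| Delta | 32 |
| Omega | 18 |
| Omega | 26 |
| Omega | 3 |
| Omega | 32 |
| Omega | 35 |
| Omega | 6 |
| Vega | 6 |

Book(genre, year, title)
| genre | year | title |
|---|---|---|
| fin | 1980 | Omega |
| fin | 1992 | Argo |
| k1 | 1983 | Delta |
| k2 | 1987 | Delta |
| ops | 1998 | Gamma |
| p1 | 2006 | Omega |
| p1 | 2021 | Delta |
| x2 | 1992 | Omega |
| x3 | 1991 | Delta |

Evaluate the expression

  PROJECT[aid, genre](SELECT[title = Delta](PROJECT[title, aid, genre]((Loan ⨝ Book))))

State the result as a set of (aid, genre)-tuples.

{(27, k1), (27, k2), (27, p1), (27, x3), (32, k1), (32, k2), (32, p1), (32, x3)}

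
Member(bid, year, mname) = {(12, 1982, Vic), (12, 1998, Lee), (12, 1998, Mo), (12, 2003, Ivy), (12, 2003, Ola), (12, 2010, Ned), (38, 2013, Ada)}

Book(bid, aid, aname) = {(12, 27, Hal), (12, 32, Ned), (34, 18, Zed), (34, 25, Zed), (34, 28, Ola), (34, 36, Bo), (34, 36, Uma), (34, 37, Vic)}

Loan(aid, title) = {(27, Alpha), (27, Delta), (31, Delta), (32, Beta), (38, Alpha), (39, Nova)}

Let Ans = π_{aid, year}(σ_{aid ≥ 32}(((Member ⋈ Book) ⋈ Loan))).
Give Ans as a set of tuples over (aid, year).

{(32, 1982), (32, 1998), (32, 2003), (32, 2010)}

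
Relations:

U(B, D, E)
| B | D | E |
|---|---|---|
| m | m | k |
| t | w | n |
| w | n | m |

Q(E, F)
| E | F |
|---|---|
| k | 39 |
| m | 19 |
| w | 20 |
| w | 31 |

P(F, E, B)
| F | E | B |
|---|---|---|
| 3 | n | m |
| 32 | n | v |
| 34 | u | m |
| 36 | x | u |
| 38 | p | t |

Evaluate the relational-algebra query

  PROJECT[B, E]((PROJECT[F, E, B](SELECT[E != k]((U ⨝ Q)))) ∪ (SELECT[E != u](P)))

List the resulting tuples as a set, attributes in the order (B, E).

Joining U and Q on E yields {(m, m, k, 39), (w, n, m, 19)}.
Selection E != k: {(w, n, m, 19)}
π_{F, E, B} gives {(19, m, w)}.
Selection E != u: {(3, n, m), (32, n, v), (36, x, u), (38, p, t)}
Set union of the two operands is {(19, m, w), (3, n, m), (32, n, v), (36, x, u), (38, p, t)}.
π_{B, E} gives {(m, n), (t, p), (u, x), (v, n), (w, m)}.

{(m, n), (t, p), (u, x), (v, n), (w, m)}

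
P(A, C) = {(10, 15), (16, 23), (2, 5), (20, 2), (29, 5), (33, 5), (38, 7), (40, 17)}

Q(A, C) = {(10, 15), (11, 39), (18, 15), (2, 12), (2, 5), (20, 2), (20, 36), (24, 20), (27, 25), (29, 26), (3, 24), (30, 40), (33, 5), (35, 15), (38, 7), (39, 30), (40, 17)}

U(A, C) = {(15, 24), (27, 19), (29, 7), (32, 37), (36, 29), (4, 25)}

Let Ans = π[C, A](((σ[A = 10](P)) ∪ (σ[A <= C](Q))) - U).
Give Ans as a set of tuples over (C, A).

σ[A = 10]: keep tuples satisfying A = 10 → {(10, 15)}
σ[A <= C]: keep tuples satisfying A <= C → {(10, 15), (11, 39), (2, 12), (2, 5), (20, 36), (3, 24), (30, 40)}
Taking the union: {(10, 15), (11, 39), (2, 12), (2, 5), (20, 36), (3, 24), (30, 40)}
Taking the difference: {(10, 15), (11, 39), (2, 12), (2, 5), (20, 36), (3, 24), (30, 40)}
π[C, A]: project onto (C, A) → {(12, 2), (15, 10), (24, 3), (36, 20), (39, 11), (40, 30), (5, 2)}

{(12, 2), (15, 10), (24, 3), (36, 20), (39, 11), (40, 30), (5, 2)}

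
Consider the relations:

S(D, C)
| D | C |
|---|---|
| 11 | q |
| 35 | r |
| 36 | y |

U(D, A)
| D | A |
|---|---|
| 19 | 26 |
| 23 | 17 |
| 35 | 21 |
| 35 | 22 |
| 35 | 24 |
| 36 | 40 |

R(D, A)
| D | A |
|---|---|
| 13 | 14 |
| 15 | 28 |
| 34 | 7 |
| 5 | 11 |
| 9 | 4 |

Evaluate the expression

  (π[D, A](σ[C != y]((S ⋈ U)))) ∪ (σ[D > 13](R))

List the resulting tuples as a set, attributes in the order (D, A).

Joining S and U on D yields {(35, r, 21), (35, r, 22), (35, r, 24), (36, y, 40)}.
Filtering on C != y leaves {(35, r, 21), (35, r, 22), (35, r, 24)}.
Projecting to D, A: {(35, 21), (35, 22), (35, 24)}
Filtering on D > 13 leaves {(15, 28), (34, 7)}.
Taking the union: {(15, 28), (34, 7), (35, 21), (35, 22), (35, 24)}

{(15, 28), (34, 7), (35, 21), (35, 22), (35, 24)}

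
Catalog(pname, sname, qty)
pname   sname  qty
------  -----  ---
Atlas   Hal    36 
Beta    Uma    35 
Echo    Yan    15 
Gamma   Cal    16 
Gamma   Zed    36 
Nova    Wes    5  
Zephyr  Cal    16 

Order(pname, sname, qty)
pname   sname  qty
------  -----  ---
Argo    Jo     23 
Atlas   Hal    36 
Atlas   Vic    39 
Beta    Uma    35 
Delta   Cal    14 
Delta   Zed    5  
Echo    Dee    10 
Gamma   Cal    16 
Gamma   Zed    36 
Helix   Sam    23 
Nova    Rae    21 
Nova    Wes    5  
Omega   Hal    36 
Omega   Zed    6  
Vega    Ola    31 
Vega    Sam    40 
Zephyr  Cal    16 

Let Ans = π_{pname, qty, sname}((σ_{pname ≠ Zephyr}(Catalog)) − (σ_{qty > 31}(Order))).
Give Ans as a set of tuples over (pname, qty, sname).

Apply σ_{pname ≠ Zephyr}; surviving tuples: {(Atlas, Hal, 36), (Beta, Uma, 35), (Echo, Yan, 15), (Gamma, Cal, 16), (Gamma, Zed, 36), (Nova, Wes, 5)}
Apply σ_{qty > 31}; surviving tuples: {(Atlas, Hal, 36), (Atlas, Vic, 39), (Beta, Uma, 35), (Gamma, Zed, 36), (Omega, Hal, 36), (Vega, Sam, 40)}
Difference: {(Atlas, Hal, 36), (Beta, Uma, 35), (Echo, Yan, 15), (Gamma, Cal, 16), (Gamma, Zed, 36), (Nova, Wes, 5)} with {(Atlas, Hal, 36), (Atlas, Vic, 39), (Beta, Uma, 35), (Gamma, Zed, 36), (Omega, Hal, 36), (Vega, Sam, 40)} → {(Echo, Yan, 15), (Gamma, Cal, 16), (Nova, Wes, 5)}
Projecting to pname, qty, sname: {(Echo, 15, Yan), (Gamma, 16, Cal), (Nova, 5, Wes)}

{(Echo, 15, Yan), (Gamma, 16, Cal), (Nova, 5, Wes)}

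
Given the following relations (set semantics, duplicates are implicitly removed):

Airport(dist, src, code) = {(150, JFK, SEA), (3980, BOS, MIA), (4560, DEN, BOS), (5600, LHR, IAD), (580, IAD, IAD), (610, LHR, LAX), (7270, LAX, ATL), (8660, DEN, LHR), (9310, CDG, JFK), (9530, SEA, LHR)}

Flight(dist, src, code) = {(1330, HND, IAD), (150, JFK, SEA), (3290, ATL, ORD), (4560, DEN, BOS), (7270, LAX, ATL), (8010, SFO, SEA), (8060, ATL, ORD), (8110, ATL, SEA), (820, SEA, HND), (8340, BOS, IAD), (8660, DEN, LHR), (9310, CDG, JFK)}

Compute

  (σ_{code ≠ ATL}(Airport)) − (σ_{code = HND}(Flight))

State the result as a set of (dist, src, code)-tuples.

Apply σ_{code ≠ ATL}; surviving tuples: {(150, JFK, SEA), (3980, BOS, MIA), (4560, DEN, BOS), (5600, LHR, IAD), (580, IAD, IAD), (610, LHR, LAX), (8660, DEN, LHR), (9310, CDG, JFK), (9530, SEA, LHR)}
Apply σ_{code = HND}; surviving tuples: {(820, SEA, HND)}
Taking the difference: {(150, JFK, SEA), (3980, BOS, MIA), (4560, DEN, BOS), (5600, LHR, IAD), (580, IAD, IAD), (610, LHR, LAX), (8660, DEN, LHR), (9310, CDG, JFK), (9530, SEA, LHR)}

{(150, JFK, SEA), (3980, BOS, MIA), (4560, DEN, BOS), (5600, LHR, IAD), (580, IAD, IAD), (610, LHR, LAX), (8660, DEN, LHR), (9310, CDG, JFK), (9530, SEA, LHR)}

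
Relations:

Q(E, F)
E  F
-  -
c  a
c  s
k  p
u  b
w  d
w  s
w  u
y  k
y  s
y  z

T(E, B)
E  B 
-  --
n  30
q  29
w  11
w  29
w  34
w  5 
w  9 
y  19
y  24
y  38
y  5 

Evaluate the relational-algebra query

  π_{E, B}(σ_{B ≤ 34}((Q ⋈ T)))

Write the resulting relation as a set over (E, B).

{(w, 11), (w, 29), (w, 34), (w, 5), (w, 9), (y, 19), (y, 24), (y, 5)}

Joining Q and T on E yields {(w, d, 11), (w, d, 29), (w, d, 34), (w, d, 5), (w, d, 9), (w, s, 11), (w, s, 29), (w, s, 34), (w, s, 5), (w, s, 9), (w, u, 11), (w, u, 29), (w, u, 34), (w, u, 5), (w, u, 9), (y, k, 19), (y, k, 24), (y, k, 38), (y, k, 5), (y, s, 19), (y, s, 24), (y, s, 38), (y, s, 5), (y, z, 19), (y, z, 24), (y, z, 38), (y, z, 5)}.
Apply σ_{B ≤ 34}; surviving tuples: {(w, d, 11), (w, d, 29), (w, d, 34), (w, d, 5), (w, d, 9), (w, s, 11), (w, s, 29), (w, s, 34), (w, s, 5), (w, s, 9), (w, u, 11), (w, u, 29), (w, u, 34), (w, u, 5), (w, u, 9), (y, k, 19), (y, k, 24), (y, k, 5), (y, s, 19), (y, s, 24), (y, s, 5), (y, z, 19), (y, z, 24), (y, z, 5)}
Keep only column(s) E, B (16 duplicate(s) eliminated): {(w, 11), (w, 29), (w, 34), (w, 5), (w, 9), (y, 19), (y, 24), (y, 5)}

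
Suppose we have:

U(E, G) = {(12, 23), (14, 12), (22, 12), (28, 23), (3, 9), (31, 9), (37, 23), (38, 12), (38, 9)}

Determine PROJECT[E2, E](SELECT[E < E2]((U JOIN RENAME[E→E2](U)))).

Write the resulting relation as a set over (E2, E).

{(22, 14), (28, 12), (31, 3), (37, 12), (37, 28), (38, 14), (38, 22), (38, 3), (38, 31)}

ρ[E→E2]: schema becomes (E2, G); tuples unchanged.
Joining U and RENAME[E→E2](U) on G yields {(12, 23, 12), (12, 23, 28), (12, 23, 37), (14, 12, 14), (14, 12, 22), (14, 12, 38), (22, 12, 14), (22, 12, 22), (22, 12, 38), (28, 23, 12), (28, 23, 28), (28, 23, 37), (3, 9, 3), (3, 9, 31), (3, 9, 38), (31, 9, 3), (31, 9, 31), (31, 9, 38), (37, 23, 12), (37, 23, 28), (37, 23, 37), (38, 12, 14), (38, 12, 22), (38, 12, 38), (38, 9, 3), (38, 9, 31), (38, 9, 38)}.
Selection E < E2: {(12, 23, 28), (12, 23, 37), (14, 12, 22), (14, 12, 38), (22, 12, 38), (28, 23, 37), (3, 9, 31), (3, 9, 38), (31, 9, 38)}
π_{E2, E} gives {(22, 14), (28, 12), (31, 3), (37, 12), (37, 28), (38, 14), (38, 22), (38, 3), (38, 31)}.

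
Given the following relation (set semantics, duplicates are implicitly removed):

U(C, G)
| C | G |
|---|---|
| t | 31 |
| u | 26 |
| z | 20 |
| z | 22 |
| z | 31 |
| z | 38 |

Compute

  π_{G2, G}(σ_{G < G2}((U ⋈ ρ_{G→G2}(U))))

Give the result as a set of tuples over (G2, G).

{(22, 20), (31, 20), (31, 22), (38, 20), (38, 22), (38, 31)}

ρ[G→G2]: schema becomes (C, G2); tuples unchanged.
Joining U and ρ_{G→G2}(U) on C yields {(t, 31, 31), (u, 26, 26), (z, 20, 20), (z, 20, 22), (z, 20, 31), (z, 20, 38), (z, 22, 20), (z, 22, 22), (z, 22, 31), (z, 22, 38), (z, 31, 20), (z, 31, 22), (z, 31, 31), (z, 31, 38), (z, 38, 20), (z, 38, 22), (z, 38, 31), (z, 38, 38)}.
Apply σ_{G < G2}; surviving tuples: {(z, 20, 22), (z, 20, 31), (z, 20, 38), (z, 22, 31), (z, 22, 38), (z, 31, 38)}
π[G2, G]: project onto (G2, G) → {(22, 20), (31, 20), (31, 22), (38, 20), (38, 22), (38, 31)}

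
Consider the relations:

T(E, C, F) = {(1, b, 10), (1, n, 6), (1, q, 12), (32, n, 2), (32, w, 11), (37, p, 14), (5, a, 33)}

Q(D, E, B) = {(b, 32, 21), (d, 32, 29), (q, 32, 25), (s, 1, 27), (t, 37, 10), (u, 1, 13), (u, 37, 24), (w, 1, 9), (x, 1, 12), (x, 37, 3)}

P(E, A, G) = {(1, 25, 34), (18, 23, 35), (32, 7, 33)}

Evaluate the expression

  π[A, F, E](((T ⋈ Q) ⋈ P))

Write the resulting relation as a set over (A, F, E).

{(25, 10, 1), (25, 12, 1), (25, 6, 1), (7, 11, 32), (7, 2, 32)}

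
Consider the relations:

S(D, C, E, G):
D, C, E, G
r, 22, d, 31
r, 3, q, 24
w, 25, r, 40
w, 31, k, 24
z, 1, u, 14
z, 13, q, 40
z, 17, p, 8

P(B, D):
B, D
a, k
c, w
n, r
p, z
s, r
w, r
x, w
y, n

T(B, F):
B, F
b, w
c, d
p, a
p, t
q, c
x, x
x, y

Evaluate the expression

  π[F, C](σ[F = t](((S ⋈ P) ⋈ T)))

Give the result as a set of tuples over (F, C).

{(t, 1), (t, 13), (t, 17)}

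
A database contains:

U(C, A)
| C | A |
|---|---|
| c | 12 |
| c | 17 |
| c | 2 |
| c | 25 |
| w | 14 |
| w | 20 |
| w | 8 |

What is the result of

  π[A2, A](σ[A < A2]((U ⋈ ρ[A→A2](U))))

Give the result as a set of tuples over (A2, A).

{(12, 2), (14, 8), (17, 12), (17, 2), (20, 14), (20, 8), (25, 12), (25, 17), (25, 2)}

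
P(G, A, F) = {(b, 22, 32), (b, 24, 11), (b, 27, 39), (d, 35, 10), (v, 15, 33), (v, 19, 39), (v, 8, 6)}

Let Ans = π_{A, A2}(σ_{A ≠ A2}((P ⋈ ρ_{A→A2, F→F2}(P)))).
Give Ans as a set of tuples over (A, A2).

ρ[A→A2, F→F2]: schema becomes (G, A2, F2); tuples unchanged.
Natural join on G: {(b, 22, 32, 22, 32), (b, 22, 32, 24, 11), (b, 22, 32, 27, 39), (b, 24, 11, 22, 32), (b, 24, 11, 24, 11), (b, 24, 11, 27, 39), (b, 27, 39, 22, 32), (b, 27, 39, 24, 11), (b, 27, 39, 27, 39), (d, 35, 10, 35, 10), (v, 15, 33, 15, 33), (v, 15, 33, 19, 39), (v, 15, 33, 8, 6), (v, 19, 39, 15, 33), (v, 19, 39, 19, 39), (v, 19, 39, 8, 6), (v, 8, 6, 15, 33), (v, 8, 6, 19, 39), (v, 8, 6, 8, 6)}
Selection A ≠ A2: {(b, 22, 32, 24, 11), (b, 22, 32, 27, 39), (b, 24, 11, 22, 32), (b, 24, 11, 27, 39), (b, 27, 39, 22, 32), (b, 27, 39, 24, 11), (v, 15, 33, 19, 39), (v, 15, 33, 8, 6), (v, 19, 39, 15, 33), (v, 19, 39, 8, 6), (v, 8, 6, 15, 33), (v, 8, 6, 19, 39)}
Projecting to A, A2: {(15, 19), (15, 8), (19, 15), (19, 8), (22, 24), (22, 27), (24, 22), (24, 27), (27, 22), (27, 24), (8, 15), (8, 19)}

{(15, 19), (15, 8), (19, 15), (19, 8), (22, 24), (22, 27), (24, 22), (24, 27), (27, 22), (27, 24), (8, 15), (8, 19)}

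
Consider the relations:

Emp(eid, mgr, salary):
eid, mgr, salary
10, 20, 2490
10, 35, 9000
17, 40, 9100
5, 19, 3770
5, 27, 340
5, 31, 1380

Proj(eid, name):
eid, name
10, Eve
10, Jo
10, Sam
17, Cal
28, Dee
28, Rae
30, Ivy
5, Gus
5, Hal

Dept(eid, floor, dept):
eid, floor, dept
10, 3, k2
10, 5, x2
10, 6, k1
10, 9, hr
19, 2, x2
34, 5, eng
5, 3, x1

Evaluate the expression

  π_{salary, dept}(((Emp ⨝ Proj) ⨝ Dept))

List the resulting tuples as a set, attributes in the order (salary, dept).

{(1380, x1), (2490, hr), (2490, k1), (2490, k2), (2490, x2), (340, x1), (3770, x1), (9000, hr), (9000, k1), (9000, k2), (9000, x2)}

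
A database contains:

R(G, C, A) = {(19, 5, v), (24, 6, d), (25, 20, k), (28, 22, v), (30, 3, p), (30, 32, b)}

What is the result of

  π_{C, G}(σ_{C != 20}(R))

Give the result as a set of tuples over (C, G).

{(22, 28), (3, 30), (32, 30), (5, 19), (6, 24)}

Apply σ_{C != 20}; surviving tuples: {(19, 5, v), (24, 6, d), (28, 22, v), (30, 3, p), (30, 32, b)}
Projecting to C, G: {(22, 28), (3, 30), (32, 30), (5, 19), (6, 24)}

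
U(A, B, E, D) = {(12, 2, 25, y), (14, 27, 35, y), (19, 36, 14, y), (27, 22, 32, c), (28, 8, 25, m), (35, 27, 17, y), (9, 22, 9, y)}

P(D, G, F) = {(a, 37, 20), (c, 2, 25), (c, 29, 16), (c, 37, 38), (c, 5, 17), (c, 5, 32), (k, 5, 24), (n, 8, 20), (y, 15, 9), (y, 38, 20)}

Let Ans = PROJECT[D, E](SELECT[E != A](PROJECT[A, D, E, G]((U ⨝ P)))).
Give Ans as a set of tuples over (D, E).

Joining U and P on D yields {(12, 2, 25, y, 15, 9), (12, 2, 25, y, 38, 20), (14, 27, 35, y, 15, 9), (14, 27, 35, y, 38, 20), (19, 36, 14, y, 15, 9), (19, 36, 14, y, 38, 20), (27, 22, 32, c, 2, 25), (27, 22, 32, c, 29, 16), (27, 22, 32, c, 37, 38), (27, 22, 32, c, 5, 17), (27, 22, 32, c, 5, 32), (35, 27, 17, y, 15, 9), (35, 27, 17, y, 38, 20), (9, 22, 9, y, 15, 9), (9, 22, 9, y, 38, 20)}.
Keep only column(s) A, D, E, G (1 duplicate(s) eliminated): {(12, y, 25, 15), (12, y, 25, 38), (14, y, 35, 15), (14, y, 35, 38), (19, y, 14, 15), (19, y, 14, 38), (27, c, 32, 2), (27, c, 32, 29), (27, c, 32, 37), (27, c, 32, 5), (35, y, 17, 15), (35, y, 17, 38), (9, y, 9, 15), (9, y, 9, 38)}
Apply σ_{E != A}; surviving tuples: {(12, y, 25, 15), (12, y, 25, 38), (14, y, 35, 15), (14, y, 35, 38), (19, y, 14, 15), (19, y, 14, 38), (27, c, 32, 2), (27, c, 32, 29), (27, c, 32, 37), (27, c, 32, 5), (35, y, 17, 15), (35, y, 17, 38)}
Keep only column(s) D, E (7 duplicate(s) eliminated): {(c, 32), (y, 14), (y, 17), (y, 25), (y, 35)}

{(c, 32), (y, 14), (y, 17), (y, 25), (y, 35)}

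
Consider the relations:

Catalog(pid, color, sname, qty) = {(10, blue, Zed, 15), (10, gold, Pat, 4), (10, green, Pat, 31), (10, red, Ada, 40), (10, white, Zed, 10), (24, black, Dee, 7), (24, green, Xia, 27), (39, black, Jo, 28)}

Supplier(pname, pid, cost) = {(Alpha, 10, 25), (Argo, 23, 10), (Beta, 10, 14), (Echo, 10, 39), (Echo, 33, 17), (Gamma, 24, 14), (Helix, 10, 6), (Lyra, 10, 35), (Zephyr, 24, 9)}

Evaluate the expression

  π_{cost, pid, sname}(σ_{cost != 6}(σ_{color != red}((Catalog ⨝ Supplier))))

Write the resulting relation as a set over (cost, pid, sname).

{(14, 10, Pat), (14, 10, Zed), (14, 24, Dee), (14, 24, Xia), (25, 10, Pat), (25, 10, Zed), (35, 10, Pat), (35, 10, Zed), (39, 10, Pat), (39, 10, Zed), (9, 24, Dee), (9, 24, Xia)}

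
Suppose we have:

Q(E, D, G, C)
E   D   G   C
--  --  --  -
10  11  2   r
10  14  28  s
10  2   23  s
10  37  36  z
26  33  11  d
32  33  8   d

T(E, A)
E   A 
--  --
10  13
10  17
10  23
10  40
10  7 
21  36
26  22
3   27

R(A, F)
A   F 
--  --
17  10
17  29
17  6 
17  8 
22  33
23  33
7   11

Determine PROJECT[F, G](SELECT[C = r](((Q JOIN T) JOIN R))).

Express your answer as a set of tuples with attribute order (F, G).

Joining Q and T on E yields {(10, 11, 2, r, 13), (10, 11, 2, r, 17), (10, 11, 2, r, 23), (10, 11, 2, r, 40), (10, 11, 2, r, 7), (10, 14, 28, s, 13), (10, 14, 28, s, 17), (10, 14, 28, s, 23), (10, 14, 28, s, 40), (10, 14, 28, s, 7), (10, 2, 23, s, 13), (10, 2, 23, s, 17), (10, 2, 23, s, 23), (10, 2, 23, s, 40), (10, 2, 23, s, 7), (10, 37, 36, z, 13), (10, 37, 36, z, 17), (10, 37, 36, z, 23), (10, 37, 36, z, 40), (10, 37, 36, z, 7), (26, 33, 11, d, 22)}.
Joining (Q JOIN T) and R on A yields {(10, 11, 2, r, 17, 10), (10, 11, 2, r, 17, 29), (10, 11, 2, r, 17, 6), (10, 11, 2, r, 17, 8), (10, 11, 2, r, 23, 33), (10, 11, 2, r, 7, 11), (10, 14, 28, s, 17, 10), (10, 14, 28, s, 17, 29), (10, 14, 28, s, 17, 6), (10, 14, 28, s, 17, 8), (10, 14, 28, s, 23, 33), (10, 14, 28, s, 7, 11), (10, 2, 23, s, 17, 10), (10, 2, 23, s, 17, 29), (10, 2, 23, s, 17, 6), (10, 2, 23, s, 17, 8), (10, 2, 23, s, 23, 33), (10, 2, 23, s, 7, 11), (10, 37, 36, z, 17, 10), (10, 37, 36, z, 17, 29), (10, 37, 36, z, 17, 6), (10, 37, 36, z, 17, 8), (10, 37, 36, z, 23, 33), (10, 37, 36, z, 7, 11), (26, 33, 11, d, 22, 33)}.
Selection C = r: {(10, 11, 2, r, 17, 10), (10, 11, 2, r, 17, 29), (10, 11, 2, r, 17, 6), (10, 11, 2, r, 17, 8), (10, 11, 2, r, 23, 33), (10, 11, 2, r, 7, 11)}
Projecting to F, G: {(10, 2), (11, 2), (29, 2), (33, 2), (6, 2), (8, 2)}

{(10, 2), (11, 2), (29, 2), (33, 2), (6, 2), (8, 2)}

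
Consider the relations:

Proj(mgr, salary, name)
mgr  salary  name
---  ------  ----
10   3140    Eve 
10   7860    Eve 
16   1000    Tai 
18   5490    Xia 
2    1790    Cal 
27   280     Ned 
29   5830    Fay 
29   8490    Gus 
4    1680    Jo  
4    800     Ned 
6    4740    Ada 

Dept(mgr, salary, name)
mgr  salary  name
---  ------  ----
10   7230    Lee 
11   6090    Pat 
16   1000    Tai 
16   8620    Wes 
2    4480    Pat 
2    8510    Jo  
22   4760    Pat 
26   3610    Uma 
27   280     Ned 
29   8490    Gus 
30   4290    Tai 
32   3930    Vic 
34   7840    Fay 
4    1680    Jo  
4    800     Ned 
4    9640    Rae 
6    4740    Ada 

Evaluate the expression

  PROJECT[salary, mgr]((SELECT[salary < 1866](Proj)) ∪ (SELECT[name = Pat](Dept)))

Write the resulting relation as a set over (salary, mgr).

{(1000, 16), (1680, 4), (1790, 2), (280, 27), (4480, 2), (4760, 22), (6090, 11), (800, 4)}

Apply σ_{salary < 1866}; surviving tuples: {(16, 1000, Tai), (2, 1790, Cal), (27, 280, Ned), (4, 1680, Jo), (4, 800, Ned)}
Apply σ_{name = Pat}; surviving tuples: {(11, 6090, Pat), (2, 4480, Pat), (22, 4760, Pat)}
Union: {(16, 1000, Tai), (2, 1790, Cal), (27, 280, Ned), (4, 1680, Jo), (4, 800, Ned)} with {(11, 6090, Pat), (2, 4480, Pat), (22, 4760, Pat)} → {(11, 6090, Pat), (16, 1000, Tai), (2, 1790, Cal), (2, 4480, Pat), (22, 4760, Pat), (27, 280, Ned), (4, 1680, Jo), (4, 800, Ned)}
π[salary, mgr]: project onto (salary, mgr) → {(1000, 16), (1680, 4), (1790, 2), (280, 27), (4480, 2), (4760, 22), (6090, 11), (800, 4)}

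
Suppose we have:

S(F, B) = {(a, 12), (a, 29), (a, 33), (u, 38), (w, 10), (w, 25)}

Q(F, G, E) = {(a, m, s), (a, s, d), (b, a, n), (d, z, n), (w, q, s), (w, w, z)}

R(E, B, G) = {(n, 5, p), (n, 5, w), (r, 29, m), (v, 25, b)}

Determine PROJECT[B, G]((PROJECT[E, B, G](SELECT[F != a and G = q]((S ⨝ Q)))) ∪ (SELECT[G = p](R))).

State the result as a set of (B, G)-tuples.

Natural join on F: {(a, 12, m, s), (a, 12, s, d), (a, 29, m, s), (a, 29, s, d), (a, 33, m, s), (a, 33, s, d), (w, 10, q, s), (w, 10, w, z), (w, 25, q, s), (w, 25, w, z)}
Apply σ_{F != a and G = q}; surviving tuples: {(w, 10, q, s), (w, 25, q, s)}
π_{E, B, G} gives {(s, 10, q), (s, 25, q)}.
Apply σ_{G = p}; surviving tuples: {(n, 5, p)}
Taking the union: {(n, 5, p), (s, 10, q), (s, 25, q)}
π_{B, G} gives {(10, q), (25, q), (5, p)}.

{(10, q), (25, q), (5, p)}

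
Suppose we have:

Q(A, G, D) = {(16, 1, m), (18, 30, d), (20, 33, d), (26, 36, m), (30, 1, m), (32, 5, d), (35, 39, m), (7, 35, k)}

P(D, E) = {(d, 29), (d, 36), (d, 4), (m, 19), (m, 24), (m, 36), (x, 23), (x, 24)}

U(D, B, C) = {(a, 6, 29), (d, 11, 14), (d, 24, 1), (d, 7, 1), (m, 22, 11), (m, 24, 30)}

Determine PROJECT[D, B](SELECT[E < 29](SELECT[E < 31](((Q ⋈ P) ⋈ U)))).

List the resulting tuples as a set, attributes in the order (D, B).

Q ⋈ P (natural join on D): {(16, 1, m, 19), (16, 1, m, 24), (16, 1, m, 36), (18, 30, d, 29), (18, 30, d, 36), (18, 30, d, 4), (20, 33, d, 29), (20, 33, d, 36), (20, 33, d, 4), (26, 36, m, 19), (26, 36, m, 24), (26, 36, m, 36), (30, 1, m, 19), (30, 1, m, 24), (30, 1, m, 36), (32, 5, d, 29), (32, 5, d, 36), (32, 5, d, 4), (35, 39, m, 19), (35, 39, m, 24), (35, 39, m, 36)}
(Q ⋈ P) ⋈ U (natural join on D): {(16, 1, m, 19, 22, 11), (16, 1, m, 19, 24, 30), (16, 1, m, 24, 22, 11), (16, 1, m, 24, 24, 30), (16, 1, m, 36, 22, 11), (16, 1, m, 36, 24, 30), (18, 30, d, 29, 11, 14), (18, 30, d, 29, 24, 1), (18, 30, d, 29, 7, 1), (18, 30, d, 36, 11, 14), (18, 30, d, 36, 24, 1), (18, 30, d, 36, 7, 1), (18, 30, d, 4, 11, 14), (18, 30, d, 4, 24, 1), (18, 30, d, 4, 7, 1), (20, 33, d, 29, 11, 14), (20, 33, d, 29, 24, 1), (20, 33, d, 29, 7, 1), (20, 33, d, 36, 11, 14), (20, 33, d, 36, 24, 1), (20, 33, d, 36, 7, 1), (20, 33, d, 4, 11, 14), (20, 33, d, 4, 24, 1), (20, 33, d, 4, 7, 1), (26, 36, m, 19, 22, 11), (26, 36, m, 19, 24, 30), (26, 36, m, 24, 22, 11), (26, 36, m, 24, 24, 30), (26, 36, m, 36, 22, 11), (26, 36, m, 36, 24, 30), (30, 1, m, 19, 22, 11), (30, 1, m, 19, 24, 30), (30, 1, m, 24, 22, 11), (30, 1, m, 24, 24, 30), (30, 1, m, 36, 22, 11), (30, 1, m, 36, 24, 30), (32, 5, d, 29, 11, 14), (32, 5, d, 29, 24, 1), (32, 5, d, 29, 7, 1), (32, 5, d, 36, 11, 14), (32, 5, d, 36, 24, 1), (32, 5, d, 36, 7, 1), (32, 5, d, 4, 11, 14), (32, 5, d, 4, 24, 1), (32, 5, d, 4, 7, 1), (35, 39, m, 19, 22, 11), (35, 39, m, 19, 24, 30), (35, 39, m, 24, 22, 11), (35, 39, m, 24, 24, 30), (35, 39, m, 36, 22, 11), (35, 39, m, 36, 24, 30)}
σ[E < 31]: keep tuples satisfying E < 31 → {(16, 1, m, 19, 22, 11), (16, 1, m, 19, 24, 30), (16, 1, m, 24, 22, 11), (16, 1, m, 24, 24, 30), (18, 30, d, 29, 11, 14), (18, 30, d, 29, 24, 1), (18, 30, d, 29, 7, 1), (18, 30, d, 4, 11, 14), (18, 30, d, 4, 24, 1), (18, 30, d, 4, 7, 1), (20, 33, d, 29, 11, 14), (20, 33, d, 29, 24, 1), (20, 33, d, 29, 7, 1), (20, 33, d, 4, 11, 14), (20, 33, d, 4, 24, 1), (20, 33, d, 4, 7, 1), (26, 36, m, 19, 22, 11), (26, 36, m, 19, 24, 30), (26, 36, m, 24, 22, 11), (26, 36, m, 24, 24, 30), (30, 1, m, 19, 22, 11), (30, 1, m, 19, 24, 30), (30, 1, m, 24, 22, 11), (30, 1, m, 24, 24, 30), (32, 5, d, 29, 11, 14), (32, 5, d, 29, 24, 1), (32, 5, d, 29, 7, 1), (32, 5, d, 4, 11, 14), (32, 5, d, 4, 24, 1), (32, 5, d, 4, 7, 1), (35, 39, m, 19, 22, 11), (35, 39, m, 19, 24, 30), (35, 39, m, 24, 22, 11), (35, 39, m, 24, 24, 30)}
σ[E < 29]: keep tuples satisfying E < 29 → {(16, 1, m, 19, 22, 11), (16, 1, m, 19, 24, 30), (16, 1, m, 24, 22, 11), (16, 1, m, 24, 24, 30), (18, 30, d, 4, 11, 14), (18, 30, d, 4, 24, 1), (18, 30, d, 4, 7, 1), (20, 33, d, 4, 11, 14), (20, 33, d, 4, 24, 1), (20, 33, d, 4, 7, 1), (26, 36, m, 19, 22, 11), (26, 36, m, 19, 24, 30), (26, 36, m, 24, 22, 11), (26, 36, m, 24, 24, 30), (30, 1, m, 19, 22, 11), (30, 1, m, 19, 24, 30), (30, 1, m, 24, 22, 11), (30, 1, m, 24, 24, 30), (32, 5, d, 4, 11, 14), (32, 5, d, 4, 24, 1), (32, 5, d, 4, 7, 1), (35, 39, m, 19, 22, 11), (35, 39, m, 19, 24, 30), (35, 39, m, 24, 22, 11), (35, 39, m, 24, 24, 30)}
Keep only column(s) D, B (20 duplicate(s) eliminated): {(d, 11), (d, 24), (d, 7), (m, 22), (m, 24)}

{(d, 11), (d, 24), (d, 7), (m, 22), (m, 24)}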